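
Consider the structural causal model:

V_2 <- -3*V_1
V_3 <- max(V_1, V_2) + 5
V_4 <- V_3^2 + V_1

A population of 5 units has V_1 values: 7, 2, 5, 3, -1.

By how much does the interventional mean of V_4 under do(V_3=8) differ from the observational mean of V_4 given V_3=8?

Every unit gets V_3=8 under the intervention. V_4 values become 71, 66, 69, 67, 63; E[V_4|do(V_3=8)] = 67.2.
E[V_4|V_3=8] averages over only the 2 units with V_3=8 (V_1 = 3, -1): V_4 = 67, 63, mean 65.
Difference = 67.2 − 65 = 2.2.

2.2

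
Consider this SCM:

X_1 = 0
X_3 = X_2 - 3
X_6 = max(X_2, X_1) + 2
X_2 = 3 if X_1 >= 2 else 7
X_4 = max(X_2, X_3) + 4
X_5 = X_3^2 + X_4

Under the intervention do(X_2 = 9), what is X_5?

49

do(X_2=9) replaces the equation X_2 = 3 if X_1 >= 2 else 7 with the constant X_2 = 9.
X_3 = X_2 - 3  [with X_2=9]  = 6
X_4 = max(X_2, X_3) + 4  [with X_2=9, X_3=6]  = 13
X_5 = X_3^2 + X_4  [with X_3=6, X_4=13]  = 49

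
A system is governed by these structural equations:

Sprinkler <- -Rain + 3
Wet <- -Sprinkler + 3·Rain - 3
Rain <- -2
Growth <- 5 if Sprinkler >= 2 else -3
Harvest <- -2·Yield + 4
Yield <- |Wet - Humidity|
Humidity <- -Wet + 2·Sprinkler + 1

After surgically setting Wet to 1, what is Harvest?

-14

The intervention breaks the incoming arrows to Wet: Wet <- -Sprinkler + 3·Rain - 3 no longer applies, and Wet = 1.
Sprinkler = -Rain + 3  [with Rain=-2]  = 5
Humidity = -Wet + 2·Sprinkler + 1  [with Wet=1, Sprinkler=5]  = 10
Yield = |Wet - Humidity|  [with Wet=1, Humidity=10]  = 9
Harvest = -2·Yield + 4  [with Yield=9]  = -14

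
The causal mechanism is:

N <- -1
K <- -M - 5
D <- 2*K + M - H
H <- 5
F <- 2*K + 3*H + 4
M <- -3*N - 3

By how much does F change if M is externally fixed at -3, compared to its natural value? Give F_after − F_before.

The intervention breaks the incoming arrows to M: M <- -3*N - 3 no longer applies, and M = -3.
K = -M - 5  [with M=-3]  = -2
F = 2*K + 3*H + 4  [with K=-2, H=5]  = 15
Without intervention: M = -3*N - 3  [with N=-1]  = 0; K = -M - 5  [with M=0]  = -5; F = 2*K + 3*H + 4  [with K=-5, H=5]  = 9.
Change = 15 − 9 = 6.

6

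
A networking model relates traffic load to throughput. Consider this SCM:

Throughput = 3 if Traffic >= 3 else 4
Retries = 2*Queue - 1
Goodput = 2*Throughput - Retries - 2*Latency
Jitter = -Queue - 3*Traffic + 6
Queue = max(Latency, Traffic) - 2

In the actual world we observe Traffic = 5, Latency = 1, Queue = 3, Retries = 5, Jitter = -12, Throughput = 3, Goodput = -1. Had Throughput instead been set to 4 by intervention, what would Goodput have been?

1

Intervening sets Throughput = 4 and removes its equation (Throughput = 3 if Traffic >= 3 else 4).
Queue = max(Latency, Traffic) - 2  [with Latency=1, Traffic=5]  = 3
Retries = 2*Queue - 1  [with Queue=3]  = 5
Goodput = 2*Throughput - Retries - 2*Latency  [with Throughput=4, Retries=5, Latency=1]  = 1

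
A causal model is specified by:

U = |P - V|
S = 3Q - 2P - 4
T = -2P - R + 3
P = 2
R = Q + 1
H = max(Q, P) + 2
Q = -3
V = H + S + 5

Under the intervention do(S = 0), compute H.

Under do(S=0), the mechanism S = 3Q - 2P - 4 is discarded; S is fixed at 0.
Since H is not a descendant of the intervened variable, it is unaffected.
H = max(Q, P) + 2  [with Q=-3, P=2]  = 4

4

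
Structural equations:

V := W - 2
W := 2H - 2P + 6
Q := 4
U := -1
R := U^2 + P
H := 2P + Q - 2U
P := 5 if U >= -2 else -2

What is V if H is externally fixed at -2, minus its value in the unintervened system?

Under do(H=-2), the mechanism H := 2P + Q - 2U is discarded; H is fixed at -2.
P = 5 if U >= -2 else -2  [with U=-1]  = 5
W = 2H - 2P + 6  [with H=-2, P=5]  = -8
V = W - 2  [with W=-8]  = -10
Without intervention: P = 5 if U >= -2 else -2  [with U=-1]  = 5; H = 2P + Q - 2U  [with P=5, Q=4, U=-1]  = 16; W = 2H - 2P + 6  [with H=16, P=5]  = 28; V = W - 2  [with W=28]  = 26.
Change = -10 − 26 = -36.

-36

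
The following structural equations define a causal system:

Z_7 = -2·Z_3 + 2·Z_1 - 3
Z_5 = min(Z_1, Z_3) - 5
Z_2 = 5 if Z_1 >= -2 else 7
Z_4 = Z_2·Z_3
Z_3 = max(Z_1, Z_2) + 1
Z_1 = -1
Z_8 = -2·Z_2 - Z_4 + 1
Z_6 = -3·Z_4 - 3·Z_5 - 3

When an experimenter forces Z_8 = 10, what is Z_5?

do(Z_8=10) replaces the equation Z_8 = -2·Z_2 - Z_4 + 1 with the constant Z_8 = 10.
Z_5 is not downstream of the intervention, so its value is determined by the original equations.
Z_2 = 5 if Z_1 >= -2 else 7  [with Z_1=-1]  = 5
Z_3 = max(Z_1, Z_2) + 1  [with Z_1=-1, Z_2=5]  = 6
Z_5 = min(Z_1, Z_3) - 5  [with Z_1=-1, Z_3=6]  = -6

-6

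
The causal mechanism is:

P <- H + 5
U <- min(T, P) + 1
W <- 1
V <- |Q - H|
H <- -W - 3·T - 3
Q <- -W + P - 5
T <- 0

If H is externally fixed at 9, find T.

Under do(H=9), the mechanism H <- -W - 3·T - 3 is discarded; H is fixed at 9.
T is not downstream of the intervention, so its value is determined by the original equations.

0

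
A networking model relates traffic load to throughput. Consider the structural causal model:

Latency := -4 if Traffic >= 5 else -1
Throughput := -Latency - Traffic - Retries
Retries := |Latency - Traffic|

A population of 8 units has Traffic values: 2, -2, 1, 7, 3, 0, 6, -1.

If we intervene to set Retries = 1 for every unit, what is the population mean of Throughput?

do(Retries=1) breaks Retries's dependence on Traffic. With Retries=1 fixed, Throughput across the units is -2, 2, -1, -4, -3, 0, -3, 1, mean -1.25.

-1.25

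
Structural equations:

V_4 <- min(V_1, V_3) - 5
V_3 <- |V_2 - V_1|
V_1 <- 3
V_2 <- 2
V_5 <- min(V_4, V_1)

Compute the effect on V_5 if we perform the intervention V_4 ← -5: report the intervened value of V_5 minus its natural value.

Intervening sets V_4 = -5 and removes its equation (V_4 <- min(V_1, V_3) - 5).
V_5 = min(V_4, V_1)  [with V_4=-5, V_1=3]  = -5
Without intervention: V_3 = |V_2 - V_1|  [with V_2=2, V_1=3]  = 1; V_4 = min(V_1, V_3) - 5  [with V_1=3, V_3=1]  = -4; V_5 = min(V_4, V_1)  [with V_4=-4, V_1=3]  = -4.
Change = -5 − (-4) = -1.

-1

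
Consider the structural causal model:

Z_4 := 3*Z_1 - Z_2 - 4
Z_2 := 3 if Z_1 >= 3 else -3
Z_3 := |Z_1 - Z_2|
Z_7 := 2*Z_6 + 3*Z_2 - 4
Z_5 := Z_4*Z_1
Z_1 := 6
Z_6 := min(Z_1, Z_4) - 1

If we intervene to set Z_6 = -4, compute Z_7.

-3

Intervening sets Z_6 = -4 and removes its equation (Z_6 := min(Z_1, Z_4) - 1).
Z_2 = 3 if Z_1 >= 3 else -3  [with Z_1=6]  = 3
Z_7 = 2*Z_6 + 3*Z_2 - 4  [with Z_6=-4, Z_2=3]  = -3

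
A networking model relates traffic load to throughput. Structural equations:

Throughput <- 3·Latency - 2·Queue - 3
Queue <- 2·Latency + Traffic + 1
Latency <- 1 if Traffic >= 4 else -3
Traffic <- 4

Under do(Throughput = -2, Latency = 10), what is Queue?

25

Setting Throughput = -2, Latency = 10 by intervention discards those variables' equations.
Queue = 2·Latency + Traffic + 1  [with Latency=10, Traffic=4]  = 25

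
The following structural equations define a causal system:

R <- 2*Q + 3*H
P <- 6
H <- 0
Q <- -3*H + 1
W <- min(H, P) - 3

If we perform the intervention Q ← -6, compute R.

-12

Intervening sets Q = -6 and removes its equation (Q <- -3*H + 1).
R = 2*Q + 3*H  [with Q=-6, H=0]  = -12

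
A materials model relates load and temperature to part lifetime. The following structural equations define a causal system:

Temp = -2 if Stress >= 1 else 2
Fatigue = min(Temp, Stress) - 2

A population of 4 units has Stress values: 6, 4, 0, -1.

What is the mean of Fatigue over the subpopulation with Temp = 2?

Conditioning on Temp=2 selects the 2 unit(s) with Stress ∈ {0, -1}. Their Fatigue values: -2, -3. Mean = -2.5.

-2.5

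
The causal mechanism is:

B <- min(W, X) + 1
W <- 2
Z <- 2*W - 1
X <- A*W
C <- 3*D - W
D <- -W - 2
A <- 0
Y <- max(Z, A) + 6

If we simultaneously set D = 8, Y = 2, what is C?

Under do(D = 8, Y = 2), each intervened variable's structural equation is replaced by its fixed value.
C = 3*D - W  [with D=8, W=2]  = 22

22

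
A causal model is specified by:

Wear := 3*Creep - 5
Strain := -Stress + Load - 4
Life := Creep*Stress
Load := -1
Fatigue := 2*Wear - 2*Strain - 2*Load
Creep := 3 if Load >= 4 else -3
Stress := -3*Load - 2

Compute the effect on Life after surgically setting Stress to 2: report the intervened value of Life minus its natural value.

-3

Under do(Stress=2), the mechanism Stress := -3*Load - 2 is discarded; Stress is fixed at 2.
Creep = 3 if Load >= 4 else -3  [with Load=-1]  = -3
Life = Creep*Stress  [with Creep=-3, Stress=2]  = -6
Without intervention: Stress = -3*Load - 2  [with Load=-1]  = 1; Creep = 3 if Load >= 4 else -3  [with Load=-1]  = -3; Life = Creep*Stress  [with Creep=-3, Stress=1]  = -3.
Change = -6 − (-3) = -3.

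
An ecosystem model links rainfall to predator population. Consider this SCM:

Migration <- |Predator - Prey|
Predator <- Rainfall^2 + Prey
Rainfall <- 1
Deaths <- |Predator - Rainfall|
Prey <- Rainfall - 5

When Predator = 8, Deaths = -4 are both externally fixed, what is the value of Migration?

12

Setting Predator = 8, Deaths = -4 by intervention discards those variables' equations.
Prey = Rainfall - 5  [with Rainfall=1]  = -4
Migration = |Predator - Prey|  [with Predator=8, Prey=-4]  = 12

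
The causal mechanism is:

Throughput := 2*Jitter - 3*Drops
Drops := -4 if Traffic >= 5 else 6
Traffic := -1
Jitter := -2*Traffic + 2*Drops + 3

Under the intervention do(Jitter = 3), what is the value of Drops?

Under do(Jitter=3), the mechanism Jitter := -2*Traffic + 2*Drops + 3 is discarded; Jitter is fixed at 3.
Since Drops is not a descendant of the intervened variable, it is unaffected.
Drops = -4 if Traffic >= 5 else 6  [with Traffic=-1]  = 6

6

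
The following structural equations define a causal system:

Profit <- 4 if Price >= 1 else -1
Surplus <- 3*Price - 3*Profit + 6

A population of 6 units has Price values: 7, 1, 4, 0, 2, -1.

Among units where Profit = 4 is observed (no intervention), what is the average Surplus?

4.5

Observing Profit=4 restricts to units where Profit's equation naturally yields 4: Price ∈ {7, 1, 4, 2}. In that subpopulation Surplus = 15, -3, 6, 0, mean 4.5.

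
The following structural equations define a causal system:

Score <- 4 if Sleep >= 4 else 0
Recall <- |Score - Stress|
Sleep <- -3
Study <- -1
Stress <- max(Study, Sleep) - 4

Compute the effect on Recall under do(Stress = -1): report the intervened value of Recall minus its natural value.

do(Stress=-1) replaces the equation Stress <- max(Study, Sleep) - 4 with the constant Stress = -1.
Score = 4 if Sleep >= 4 else 0  [with Sleep=-3]  = 0
Recall = |Score - Stress|  [with Score=0, Stress=-1]  = 1
Without intervention: Stress = max(Study, Sleep) - 4  [with Study=-1, Sleep=-3]  = -5; Score = 4 if Sleep >= 4 else 0  [with Sleep=-3]  = 0; Recall = |Score - Stress|  [with Score=0, Stress=-5]  = 5.
Change = 1 − 5 = -4.

-4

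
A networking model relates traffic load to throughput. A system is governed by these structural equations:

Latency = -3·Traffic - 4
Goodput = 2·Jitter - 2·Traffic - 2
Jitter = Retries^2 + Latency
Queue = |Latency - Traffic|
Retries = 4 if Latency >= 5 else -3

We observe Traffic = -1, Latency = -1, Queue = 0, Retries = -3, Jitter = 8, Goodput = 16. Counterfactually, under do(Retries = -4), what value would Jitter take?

15

Intervening sets Retries = -4 and removes its equation (Retries = 4 if Latency >= 5 else -3).
Latency = -3·Traffic - 4  [with Traffic=-1]  = -1
Jitter = Retries^2 + Latency  [with Retries=-4, Latency=-1]  = 15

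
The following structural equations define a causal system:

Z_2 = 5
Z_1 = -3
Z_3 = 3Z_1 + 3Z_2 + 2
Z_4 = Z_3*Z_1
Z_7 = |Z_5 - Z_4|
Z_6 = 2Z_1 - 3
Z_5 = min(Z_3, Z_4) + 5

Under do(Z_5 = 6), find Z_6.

-9

The intervention breaks the incoming arrows to Z_5: Z_5 = min(Z_3, Z_4) + 5 no longer applies, and Z_5 = 6.
Since Z_6 is not a descendant of the intervened variable, it is unaffected.
Z_6 = 2Z_1 - 3  [with Z_1=-3]  = -9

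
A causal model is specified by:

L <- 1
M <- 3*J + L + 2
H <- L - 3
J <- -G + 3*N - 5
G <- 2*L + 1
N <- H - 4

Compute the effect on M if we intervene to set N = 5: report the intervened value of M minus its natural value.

99

Under do(N=5), the mechanism N <- H - 4 is discarded; N is fixed at 5.
G = 2*L + 1  [with L=1]  = 3
J = -G + 3*N - 5  [with G=3, N=5]  = 7
M = 3*J + L + 2  [with J=7, L=1]  = 24
Without intervention: G = 2*L + 1  [with L=1]  = 3; H = L - 3  [with L=1]  = -2; N = H - 4  [with H=-2]  = -6; J = -G + 3*N - 5  [with G=3, N=-6]  = -26; M = 3*J + L + 2  [with J=-26, L=1]  = -75.
Change = 24 − (-75) = 99.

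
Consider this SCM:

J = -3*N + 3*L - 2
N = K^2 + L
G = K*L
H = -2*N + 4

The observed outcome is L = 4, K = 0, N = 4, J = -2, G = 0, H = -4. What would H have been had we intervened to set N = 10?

The intervention breaks the incoming arrows to N: N = K^2 + L no longer applies, and N = 10.
H = -2*N + 4  [with N=10]  = -16

-16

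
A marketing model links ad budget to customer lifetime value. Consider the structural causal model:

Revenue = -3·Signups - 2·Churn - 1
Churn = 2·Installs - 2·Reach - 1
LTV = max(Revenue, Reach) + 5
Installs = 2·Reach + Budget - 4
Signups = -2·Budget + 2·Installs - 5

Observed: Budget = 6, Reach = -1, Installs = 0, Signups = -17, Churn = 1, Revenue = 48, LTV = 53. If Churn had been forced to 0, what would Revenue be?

The intervention breaks the incoming arrows to Churn: Churn = 2·Installs - 2·Reach - 1 no longer applies, and Churn = 0.
Installs = 2·Reach + Budget - 4  [with Reach=-1, Budget=6]  = 0
Signups = -2·Budget + 2·Installs - 5  [with Budget=6, Installs=0]  = -17
Revenue = -3·Signups - 2·Churn - 1  [with Signups=-17, Churn=0]  = 50

50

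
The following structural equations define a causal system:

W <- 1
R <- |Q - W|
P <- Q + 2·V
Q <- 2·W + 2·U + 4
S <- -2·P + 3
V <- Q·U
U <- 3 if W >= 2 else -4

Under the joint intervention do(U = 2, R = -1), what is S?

Setting U = 2, R = -1 by intervention discards those variables' equations.
Q = 2·W + 2·U + 4  [with W=1, U=2]  = 10
V = Q·U  [with Q=10, U=2]  = 20
P = Q + 2·V  [with Q=10, V=20]  = 50
S = -2·P + 3  [with P=50]  = -97

-97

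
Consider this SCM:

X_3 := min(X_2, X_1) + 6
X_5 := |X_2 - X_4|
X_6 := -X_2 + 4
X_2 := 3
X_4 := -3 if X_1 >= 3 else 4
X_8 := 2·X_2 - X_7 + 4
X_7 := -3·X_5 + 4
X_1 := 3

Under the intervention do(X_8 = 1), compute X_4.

-3

The intervention breaks the incoming arrows to X_8: X_8 := 2·X_2 - X_7 + 4 no longer applies, and X_8 = 1.
Since X_4 is not a descendant of the intervened variable, it is unaffected.
X_4 = -3 if X_1 >= 3 else 4  [with X_1=3]  = -3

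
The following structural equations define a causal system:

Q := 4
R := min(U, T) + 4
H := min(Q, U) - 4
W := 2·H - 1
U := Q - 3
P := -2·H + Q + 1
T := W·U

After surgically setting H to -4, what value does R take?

The intervention breaks the incoming arrows to H: H := min(Q, U) - 4 no longer applies, and H = -4.
U = Q - 3  [with Q=4]  = 1
W = 2·H - 1  [with H=-4]  = -9
T = W·U  [with W=-9, U=1]  = -9
R = min(U, T) + 4  [with U=1, T=-9]  = -5

-5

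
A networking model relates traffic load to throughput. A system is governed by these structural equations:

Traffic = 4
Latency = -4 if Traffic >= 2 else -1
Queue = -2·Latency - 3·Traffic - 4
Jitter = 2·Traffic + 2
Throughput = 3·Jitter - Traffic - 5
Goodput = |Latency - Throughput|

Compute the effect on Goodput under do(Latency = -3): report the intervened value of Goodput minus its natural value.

Under do(Latency=-3), the mechanism Latency = -4 if Traffic >= 2 else -1 is discarded; Latency is fixed at -3.
Jitter = 2·Traffic + 2  [with Traffic=4]  = 10
Throughput = 3·Jitter - Traffic - 5  [with Jitter=10, Traffic=4]  = 21
Goodput = |Latency - Throughput|  [with Latency=-3, Throughput=21]  = 24
Without intervention: Latency = -4 if Traffic >= 2 else -1  [with Traffic=4]  = -4; Jitter = 2·Traffic + 2  [with Traffic=4]  = 10; Throughput = 3·Jitter - Traffic - 5  [with Jitter=10, Traffic=4]  = 21; Goodput = |Latency - Throughput|  [with Latency=-4, Throughput=21]  = 25.
Change = 24 − 25 = -1.

-1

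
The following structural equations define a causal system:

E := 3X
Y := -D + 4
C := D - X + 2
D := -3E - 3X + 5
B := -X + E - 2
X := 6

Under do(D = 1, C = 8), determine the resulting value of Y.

The joint intervention fixes D = 1, C = 8, removing each variable's own equation.
Y = -D + 4  [with D=1]  = 3

3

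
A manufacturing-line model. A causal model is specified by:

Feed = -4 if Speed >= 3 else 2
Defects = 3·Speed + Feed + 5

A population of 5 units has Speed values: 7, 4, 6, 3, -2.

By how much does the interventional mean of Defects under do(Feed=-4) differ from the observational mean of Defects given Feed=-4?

Every unit gets Feed=-4 under the intervention. Defects values become 22, 13, 19, 10, -5; E[Defects|do(Feed=-4)] = 11.8.
E[Defects|Feed=-4] averages over only the 4 units with Feed=-4 (Speed = 7, 4, 6, 3): Defects = 22, 13, 19, 10, mean 16.
Difference = 11.8 − 16 = -4.2.

-4.2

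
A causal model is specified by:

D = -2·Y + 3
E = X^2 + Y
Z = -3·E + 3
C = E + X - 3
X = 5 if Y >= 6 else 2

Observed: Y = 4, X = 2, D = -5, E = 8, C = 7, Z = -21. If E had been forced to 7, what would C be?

6

Intervening sets E = 7 and removes its equation (E = X^2 + Y).
X = 5 if Y >= 6 else 2  [with Y=4]  = 2
C = E + X - 3  [with E=7, X=2]  = 6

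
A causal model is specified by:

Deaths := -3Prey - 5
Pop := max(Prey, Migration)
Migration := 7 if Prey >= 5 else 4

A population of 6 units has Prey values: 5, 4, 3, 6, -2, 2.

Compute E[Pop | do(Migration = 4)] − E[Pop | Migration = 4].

Every unit gets Migration=4 under the intervention. Pop values become 5, 4, 4, 6, 4, 4; E[Pop|do(Migration=4)] = 4.5.
Conditioning on Migration=4 selects the 4 unit(s) with Prey ∈ {4, 3, -2, 2}. Their Pop values: 4, 4, 4, 4. Mean = 4.
Difference = 4.5 − 4 = 0.5.

0.5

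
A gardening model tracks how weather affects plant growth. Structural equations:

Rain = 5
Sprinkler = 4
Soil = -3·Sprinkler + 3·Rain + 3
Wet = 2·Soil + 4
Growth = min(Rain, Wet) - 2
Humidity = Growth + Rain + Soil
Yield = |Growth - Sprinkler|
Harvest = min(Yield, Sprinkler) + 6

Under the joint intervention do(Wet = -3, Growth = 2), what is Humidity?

13

The joint intervention fixes Wet = -3, Growth = 2, removing each variable's own equation.
Soil = -3·Sprinkler + 3·Rain + 3  [with Sprinkler=4, Rain=5]  = 6
Humidity = Growth + Rain + Soil  [with Growth=2, Rain=5, Soil=6]  = 13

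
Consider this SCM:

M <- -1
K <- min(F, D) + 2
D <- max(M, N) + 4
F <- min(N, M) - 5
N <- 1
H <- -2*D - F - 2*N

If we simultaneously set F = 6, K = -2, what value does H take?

-18

Setting F = 6, K = -2 by intervention discards those variables' equations.
D = max(M, N) + 4  [with M=-1, N=1]  = 5
H = -2*D - F - 2*N  [with D=5, F=6, N=1]  = -18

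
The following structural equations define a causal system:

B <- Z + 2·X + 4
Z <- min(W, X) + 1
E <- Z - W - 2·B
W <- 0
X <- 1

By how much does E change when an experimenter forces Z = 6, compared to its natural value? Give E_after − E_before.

-5

do(Z=6) replaces the equation Z <- min(W, X) + 1 with the constant Z = 6.
B = Z + 2·X + 4  [with Z=6, X=1]  = 12
E = Z - W - 2·B  [with Z=6, W=0, B=12]  = -18
Without intervention: Z = min(W, X) + 1  [with W=0, X=1]  = 1; B = Z + 2·X + 4  [with Z=1, X=1]  = 7; E = Z - W - 2·B  [with Z=1, W=0, B=7]  = -13.
Change = -18 − (-13) = -5.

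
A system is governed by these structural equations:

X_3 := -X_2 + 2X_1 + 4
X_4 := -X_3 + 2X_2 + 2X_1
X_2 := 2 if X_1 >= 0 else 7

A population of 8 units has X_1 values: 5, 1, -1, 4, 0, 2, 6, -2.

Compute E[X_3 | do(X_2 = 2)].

Every unit gets X_2=2 under the intervention. X_3 values become 12, 4, 0, 10, 2, 6, 14, -2; E[X_3|do(X_2=2)] = 5.75.

5.75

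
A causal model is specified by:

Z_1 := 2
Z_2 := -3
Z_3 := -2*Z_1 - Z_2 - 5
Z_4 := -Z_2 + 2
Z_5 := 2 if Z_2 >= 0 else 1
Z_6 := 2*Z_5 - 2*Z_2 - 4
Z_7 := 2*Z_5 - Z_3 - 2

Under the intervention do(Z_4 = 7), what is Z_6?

4

Under do(Z_4=7), the mechanism Z_4 := -Z_2 + 2 is discarded; Z_4 is fixed at 7.
Since Z_6 is not a descendant of the intervened variable, it is unaffected.
Z_5 = 2 if Z_2 >= 0 else 1  [with Z_2=-3]  = 1
Z_6 = 2*Z_5 - 2*Z_2 - 4  [with Z_5=1, Z_2=-3]  = 4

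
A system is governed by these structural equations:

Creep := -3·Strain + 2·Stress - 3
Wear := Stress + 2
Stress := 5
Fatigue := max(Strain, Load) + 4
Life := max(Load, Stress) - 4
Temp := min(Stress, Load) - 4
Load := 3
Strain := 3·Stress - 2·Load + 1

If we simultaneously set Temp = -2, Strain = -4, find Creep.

19

The joint intervention fixes Temp = -2, Strain = -4, removing each variable's own equation.
Creep = -3·Strain + 2·Stress - 3  [with Strain=-4, Stress=5]  = 19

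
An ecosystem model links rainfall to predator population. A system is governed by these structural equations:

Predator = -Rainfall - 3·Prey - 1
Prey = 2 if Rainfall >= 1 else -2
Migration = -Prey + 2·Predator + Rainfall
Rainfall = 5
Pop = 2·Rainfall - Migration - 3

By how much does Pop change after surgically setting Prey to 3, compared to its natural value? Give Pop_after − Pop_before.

7

do(Prey=3) replaces the equation Prey = 2 if Rainfall >= 1 else -2 with the constant Prey = 3.
Predator = -Rainfall - 3·Prey - 1  [with Rainfall=5, Prey=3]  = -15
Migration = -Prey + 2·Predator + Rainfall  [with Prey=3, Predator=-15, Rainfall=5]  = -28
Pop = 2·Rainfall - Migration - 3  [with Rainfall=5, Migration=-28]  = 35
Without intervention: Prey = 2 if Rainfall >= 1 else -2  [with Rainfall=5]  = 2; Predator = -Rainfall - 3·Prey - 1  [with Rainfall=5, Prey=2]  = -12; Migration = -Prey + 2·Predator + Rainfall  [with Prey=2, Predator=-12, Rainfall=5]  = -21; Pop = 2·Rainfall - Migration - 3  [with Rainfall=5, Migration=-21]  = 28.
Change = 35 − 28 = 7.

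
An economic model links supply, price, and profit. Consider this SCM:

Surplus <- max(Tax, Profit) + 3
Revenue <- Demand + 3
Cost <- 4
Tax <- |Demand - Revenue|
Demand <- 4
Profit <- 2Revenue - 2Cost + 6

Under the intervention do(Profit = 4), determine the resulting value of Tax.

The intervention breaks the incoming arrows to Profit: Profit <- 2Revenue - 2Cost + 6 no longer applies, and Profit = 4.
Since Tax is not a descendant of the intervened variable, it is unaffected.
Revenue = Demand + 3  [with Demand=4]  = 7
Tax = |Demand - Revenue|  [with Demand=4, Revenue=7]  = 3

3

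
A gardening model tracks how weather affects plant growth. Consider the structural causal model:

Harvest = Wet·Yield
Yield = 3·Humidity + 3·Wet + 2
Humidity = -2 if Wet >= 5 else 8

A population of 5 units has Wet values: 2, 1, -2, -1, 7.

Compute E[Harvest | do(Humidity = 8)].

71.8

Under do(Humidity=8), Humidity's equation is replaced by Humidity=8 for every unit. Per-unit Harvest: 64, 29, -40, -23, 329. Mean = 71.8.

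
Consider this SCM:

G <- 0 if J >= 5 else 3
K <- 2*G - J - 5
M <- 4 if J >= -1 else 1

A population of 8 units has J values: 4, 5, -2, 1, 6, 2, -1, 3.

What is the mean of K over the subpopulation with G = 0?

Observing G=0 restricts to units where G's equation naturally yields 0: J ∈ {5, 6}. In that subpopulation K = -10, -11, mean -10.5.

-10.5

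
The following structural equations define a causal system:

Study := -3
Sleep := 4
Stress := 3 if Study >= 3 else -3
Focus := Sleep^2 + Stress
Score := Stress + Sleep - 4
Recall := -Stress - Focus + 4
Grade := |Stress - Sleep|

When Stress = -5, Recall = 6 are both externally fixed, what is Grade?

9

Under do(Stress = -5, Recall = 6), each intervened variable's structural equation is replaced by its fixed value.
Grade = |Stress - Sleep|  [with Stress=-5, Sleep=4]  = 9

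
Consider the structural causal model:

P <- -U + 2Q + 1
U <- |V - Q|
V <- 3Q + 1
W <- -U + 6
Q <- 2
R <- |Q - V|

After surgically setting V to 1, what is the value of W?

5

Under do(V=1), the mechanism V <- 3Q + 1 is discarded; V is fixed at 1.
U = |V - Q|  [with V=1, Q=2]  = 1
W = -U + 6  [with U=1]  = 5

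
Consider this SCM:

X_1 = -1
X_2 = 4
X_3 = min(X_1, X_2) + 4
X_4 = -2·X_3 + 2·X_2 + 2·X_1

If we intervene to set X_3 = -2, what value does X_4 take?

10

The intervention breaks the incoming arrows to X_3: X_3 = min(X_1, X_2) + 4 no longer applies, and X_3 = -2.
X_4 = -2·X_3 + 2·X_2 + 2·X_1  [with X_3=-2, X_2=4, X_1=-1]  = 10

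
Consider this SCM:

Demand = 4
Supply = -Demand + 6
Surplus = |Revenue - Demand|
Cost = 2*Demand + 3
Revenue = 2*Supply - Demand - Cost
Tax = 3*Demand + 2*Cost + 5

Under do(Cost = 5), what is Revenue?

-5

The intervention breaks the incoming arrows to Cost: Cost = 2*Demand + 3 no longer applies, and Cost = 5.
Supply = -Demand + 6  [with Demand=4]  = 2
Revenue = 2*Supply - Demand - Cost  [with Supply=2, Demand=4, Cost=5]  = -5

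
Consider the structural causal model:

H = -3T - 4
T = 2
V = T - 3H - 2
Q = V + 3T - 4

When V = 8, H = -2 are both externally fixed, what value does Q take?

The joint intervention fixes V = 8, H = -2, removing each variable's own equation.
Q = V + 3T - 4  [with V=8, T=2]  = 10

10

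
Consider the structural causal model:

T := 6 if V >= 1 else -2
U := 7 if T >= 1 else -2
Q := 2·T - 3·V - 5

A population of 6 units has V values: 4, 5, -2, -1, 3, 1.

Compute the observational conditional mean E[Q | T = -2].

-4.5

Observing T=-2 restricts to units where T's equation naturally yields -2: V ∈ {-2, -1}. In that subpopulation Q = -3, -6, mean -4.5.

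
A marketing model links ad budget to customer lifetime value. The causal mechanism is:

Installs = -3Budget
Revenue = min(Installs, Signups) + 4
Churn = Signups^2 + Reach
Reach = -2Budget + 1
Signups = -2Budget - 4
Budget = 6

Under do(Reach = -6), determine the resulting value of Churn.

250

do(Reach=-6) replaces the equation Reach = -2Budget + 1 with the constant Reach = -6.
Signups = -2Budget - 4  [with Budget=6]  = -16
Churn = Signups^2 + Reach  [with Signups=-16, Reach=-6]  = 250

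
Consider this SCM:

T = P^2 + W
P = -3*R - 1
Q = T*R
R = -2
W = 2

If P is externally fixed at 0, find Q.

-4

do(P=0) replaces the equation P = -3*R - 1 with the constant P = 0.
T = P^2 + W  [with P=0, W=2]  = 2
Q = T*R  [with T=2, R=-2]  = -4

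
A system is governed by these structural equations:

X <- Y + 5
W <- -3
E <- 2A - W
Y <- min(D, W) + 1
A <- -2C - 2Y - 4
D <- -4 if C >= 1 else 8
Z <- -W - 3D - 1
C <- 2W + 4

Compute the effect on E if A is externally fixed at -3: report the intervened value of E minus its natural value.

Intervening sets A = -3 and removes its equation (A <- -2C - 2Y - 4).
E = 2A - W  [with A=-3, W=-3]  = -3
Without intervention: C = 2W + 4  [with W=-3]  = -2; D = -4 if C >= 1 else 8  [with C=-2]  = 8; Y = min(D, W) + 1  [with D=8, W=-3]  = -2; A = -2C - 2Y - 4  [with C=-2, Y=-2]  = 4; E = 2A - W  [with A=4, W=-3]  = 11.
Change = -3 − 11 = -14.

-14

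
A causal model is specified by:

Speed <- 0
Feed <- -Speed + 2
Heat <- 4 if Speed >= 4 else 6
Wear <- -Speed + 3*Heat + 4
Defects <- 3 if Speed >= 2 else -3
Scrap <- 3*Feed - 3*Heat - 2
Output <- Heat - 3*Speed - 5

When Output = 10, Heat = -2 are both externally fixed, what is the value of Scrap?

10

Setting Output = 10, Heat = -2 by intervention discards those variables' equations.
Feed = -Speed + 2  [with Speed=0]  = 2
Scrap = 3*Feed - 3*Heat - 2  [with Feed=2, Heat=-2]  = 10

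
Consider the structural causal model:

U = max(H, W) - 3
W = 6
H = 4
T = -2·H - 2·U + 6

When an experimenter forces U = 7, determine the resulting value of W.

6

Under do(U=7), the mechanism U = max(H, W) - 3 is discarded; U is fixed at 7.
Since W is not a descendant of the intervened variable, it is unaffected.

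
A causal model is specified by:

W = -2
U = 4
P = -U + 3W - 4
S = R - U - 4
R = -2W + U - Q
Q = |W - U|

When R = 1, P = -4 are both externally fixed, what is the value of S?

-7

The joint intervention fixes R = 1, P = -4, removing each variable's own equation.
S = R - U - 4  [with R=1, U=4]  = -7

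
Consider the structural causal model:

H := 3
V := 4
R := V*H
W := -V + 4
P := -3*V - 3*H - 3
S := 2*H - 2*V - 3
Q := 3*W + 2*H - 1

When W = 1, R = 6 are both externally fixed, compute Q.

Setting W = 1, R = 6 by intervention discards those variables' equations.
Q = 3*W + 2*H - 1  [with W=1, H=3]  = 8

8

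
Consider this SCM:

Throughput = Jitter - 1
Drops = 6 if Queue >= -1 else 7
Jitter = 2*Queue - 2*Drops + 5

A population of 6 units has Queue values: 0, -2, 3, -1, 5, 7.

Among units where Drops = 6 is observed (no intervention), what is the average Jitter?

-1.4

E[Jitter|Drops=6] averages over only the 5 units with Drops=6 (Queue = 0, 3, -1, 5, 7): Jitter = -7, -1, -9, 3, 7, mean -1.4.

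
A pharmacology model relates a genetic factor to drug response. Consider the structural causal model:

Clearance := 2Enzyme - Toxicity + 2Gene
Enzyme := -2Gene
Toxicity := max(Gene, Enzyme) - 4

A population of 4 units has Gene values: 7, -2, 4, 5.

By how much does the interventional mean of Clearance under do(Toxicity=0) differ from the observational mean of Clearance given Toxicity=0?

-5

do(Toxicity=0) breaks Toxicity's dependence on Gene. With Toxicity=0 fixed, Clearance across the units is -14, 4, -8, -10, mean -7.
Conditioning on Toxicity=0 selects the 2 unit(s) with Gene ∈ {-2, 4}. Their Clearance values: 4, -8. Mean = -2.
Difference = -7 − (-2) = -5.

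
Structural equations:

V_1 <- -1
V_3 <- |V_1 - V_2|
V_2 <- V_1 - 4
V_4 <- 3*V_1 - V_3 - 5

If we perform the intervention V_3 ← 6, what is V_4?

The intervention breaks the incoming arrows to V_3: V_3 <- |V_1 - V_2| no longer applies, and V_3 = 6.
V_4 = 3*V_1 - V_3 - 5  [with V_1=-1, V_3=6]  = -14

-14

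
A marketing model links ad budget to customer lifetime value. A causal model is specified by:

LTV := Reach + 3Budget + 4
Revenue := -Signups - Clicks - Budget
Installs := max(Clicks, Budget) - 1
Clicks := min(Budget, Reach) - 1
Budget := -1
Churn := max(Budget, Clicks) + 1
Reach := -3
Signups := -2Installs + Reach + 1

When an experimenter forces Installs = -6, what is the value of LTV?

do(Installs=-6) replaces the equation Installs := max(Clicks, Budget) - 1 with the constant Installs = -6.
No directed path runs from Installs to LTV, so LTV keeps its natural value.
LTV = Reach + 3Budget + 4  [with Reach=-3, Budget=-1]  = -2

-2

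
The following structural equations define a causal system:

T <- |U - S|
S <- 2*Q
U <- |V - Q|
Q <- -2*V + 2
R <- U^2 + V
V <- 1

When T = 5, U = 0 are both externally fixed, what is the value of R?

Under do(T = 5, U = 0), each intervened variable's structural equation is replaced by its fixed value.
R = U^2 + V  [with U=0, V=1]  = 1

1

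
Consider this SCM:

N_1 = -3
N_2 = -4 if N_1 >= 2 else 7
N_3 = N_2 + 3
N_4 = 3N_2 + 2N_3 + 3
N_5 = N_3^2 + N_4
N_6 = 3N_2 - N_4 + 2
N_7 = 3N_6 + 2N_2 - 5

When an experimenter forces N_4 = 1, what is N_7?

The intervention breaks the incoming arrows to N_4: N_4 = 3N_2 + 2N_3 + 3 no longer applies, and N_4 = 1.
N_2 = -4 if N_1 >= 2 else 7  [with N_1=-3]  = 7
N_6 = 3N_2 - N_4 + 2  [with N_2=7, N_4=1]  = 22
N_7 = 3N_6 + 2N_2 - 5  [with N_6=22, N_2=7]  = 75

75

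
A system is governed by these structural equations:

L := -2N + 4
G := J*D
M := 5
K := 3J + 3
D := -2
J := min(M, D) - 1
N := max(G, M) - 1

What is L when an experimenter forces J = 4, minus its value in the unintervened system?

2

The intervention breaks the incoming arrows to J: J := min(M, D) - 1 no longer applies, and J = 4.
G = J*D  [with J=4, D=-2]  = -8
N = max(G, M) - 1  [with G=-8, M=5]  = 4
L = -2N + 4  [with N=4]  = -4
Without intervention: J = min(M, D) - 1  [with M=5, D=-2]  = -3; G = J*D  [with J=-3, D=-2]  = 6; N = max(G, M) - 1  [with G=6, M=5]  = 5; L = -2N + 4  [with N=5]  = -6.
Change = -4 − (-6) = 2.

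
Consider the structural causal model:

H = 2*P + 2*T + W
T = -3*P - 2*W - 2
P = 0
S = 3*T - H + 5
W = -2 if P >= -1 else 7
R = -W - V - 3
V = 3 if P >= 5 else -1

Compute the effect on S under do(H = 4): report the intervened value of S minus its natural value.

-2

Under do(H=4), the mechanism H = 2*P + 2*T + W is discarded; H is fixed at 4.
W = -2 if P >= -1 else 7  [with P=0]  = -2
T = -3*P - 2*W - 2  [with P=0, W=-2]  = 2
S = 3*T - H + 5  [with T=2, H=4]  = 7
Without intervention: W = -2 if P >= -1 else 7  [with P=0]  = -2; T = -3*P - 2*W - 2  [with P=0, W=-2]  = 2; H = 2*P + 2*T + W  [with P=0, T=2, W=-2]  = 2; S = 3*T - H + 5  [with T=2, H=2]  = 9.
Change = 7 − 9 = -2.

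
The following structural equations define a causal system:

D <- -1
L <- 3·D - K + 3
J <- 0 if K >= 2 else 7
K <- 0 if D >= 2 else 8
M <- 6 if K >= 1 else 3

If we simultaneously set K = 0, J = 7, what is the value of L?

Under do(K = 0, J = 7), each intervened variable's structural equation is replaced by its fixed value.
L = 3·D - K + 3  [with D=-1, K=0]  = 0

0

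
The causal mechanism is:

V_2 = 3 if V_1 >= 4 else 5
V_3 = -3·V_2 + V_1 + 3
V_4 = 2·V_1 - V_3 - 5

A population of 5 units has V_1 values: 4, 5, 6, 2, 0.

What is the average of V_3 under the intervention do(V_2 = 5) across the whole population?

-8.6

do(V_2=5) breaks V_2's dependence on V_1. With V_2=5 fixed, V_3 across the units is -8, -7, -6, -10, -12, mean -8.6.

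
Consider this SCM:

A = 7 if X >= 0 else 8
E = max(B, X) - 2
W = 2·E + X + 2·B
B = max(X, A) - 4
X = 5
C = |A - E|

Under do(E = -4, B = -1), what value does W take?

-5

The joint intervention fixes E = -4, B = -1, removing each variable's own equation.
W = 2·E + X + 2·B  [with E=-4, X=5, B=-1]  = -5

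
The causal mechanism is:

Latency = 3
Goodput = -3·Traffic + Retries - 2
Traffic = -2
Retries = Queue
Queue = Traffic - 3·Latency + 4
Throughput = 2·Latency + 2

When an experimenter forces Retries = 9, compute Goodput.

Under do(Retries=9), the mechanism Retries = Queue is discarded; Retries is fixed at 9.
Goodput = -3·Traffic + Retries - 2  [with Traffic=-2, Retries=9]  = 13

13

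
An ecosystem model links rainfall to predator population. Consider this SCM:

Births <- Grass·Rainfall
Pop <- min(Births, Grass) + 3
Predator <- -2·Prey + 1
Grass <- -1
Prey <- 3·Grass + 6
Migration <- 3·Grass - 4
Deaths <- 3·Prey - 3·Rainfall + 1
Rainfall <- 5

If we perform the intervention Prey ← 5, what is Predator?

The intervention breaks the incoming arrows to Prey: Prey <- 3·Grass + 6 no longer applies, and Prey = 5.
Predator = -2·Prey + 1  [with Prey=5]  = -9

-9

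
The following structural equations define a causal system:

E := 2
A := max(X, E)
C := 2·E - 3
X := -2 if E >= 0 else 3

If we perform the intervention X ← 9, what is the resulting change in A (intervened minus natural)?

7

The intervention breaks the incoming arrows to X: X := -2 if E >= 0 else 3 no longer applies, and X = 9.
A = max(X, E)  [with X=9, E=2]  = 9
Without intervention: X = -2 if E >= 0 else 3  [with E=2]  = -2; A = max(X, E)  [with X=-2, E=2]  = 2.
Change = 9 − 2 = 7.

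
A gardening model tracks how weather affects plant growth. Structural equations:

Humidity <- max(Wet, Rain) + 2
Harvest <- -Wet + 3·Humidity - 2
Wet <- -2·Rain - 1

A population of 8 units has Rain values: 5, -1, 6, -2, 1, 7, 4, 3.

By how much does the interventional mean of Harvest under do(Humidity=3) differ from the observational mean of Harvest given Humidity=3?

5.75

Under do(Humidity=3), Humidity's equation is replaced by Humidity=3 for every unit. Per-unit Harvest: 18, 6, 20, 4, 10, 22, 16, 14. Mean = 13.75.
Conditioning on Humidity=3 selects the 2 unit(s) with Rain ∈ {-1, 1}. Their Harvest values: 6, 10. Mean = 8.
Difference = 13.75 − 8 = 5.75.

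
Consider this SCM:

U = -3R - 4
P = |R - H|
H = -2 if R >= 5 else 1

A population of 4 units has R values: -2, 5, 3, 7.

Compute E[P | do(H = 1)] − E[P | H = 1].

1.25

The intervention sets H=1 in all 4 units regardless of R. Recomputing P per unit gives 3, 4, 2, 6; average 3.75.
Conditioning on H=1 selects the 2 unit(s) with R ∈ {-2, 3}. Their P values: 3, 2. Mean = 2.5.
Difference = 3.75 − 2.5 = 1.25.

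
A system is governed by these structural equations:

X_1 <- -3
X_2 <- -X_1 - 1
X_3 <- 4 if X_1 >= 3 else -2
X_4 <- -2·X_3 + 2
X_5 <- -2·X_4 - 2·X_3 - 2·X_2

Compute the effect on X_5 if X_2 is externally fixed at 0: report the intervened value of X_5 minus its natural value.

4

do(X_2=0) replaces the equation X_2 <- -X_1 - 1 with the constant X_2 = 0.
X_3 = 4 if X_1 >= 3 else -2  [with X_1=-3]  = -2
X_4 = -2·X_3 + 2  [with X_3=-2]  = 6
X_5 = -2·X_4 - 2·X_3 - 2·X_2  [with X_4=6, X_3=-2, X_2=0]  = -8
Without intervention: X_2 = -X_1 - 1  [with X_1=-3]  = 2; X_3 = 4 if X_1 >= 3 else -2  [with X_1=-3]  = -2; X_4 = -2·X_3 + 2  [with X_3=-2]  = 6; X_5 = -2·X_4 - 2·X_3 - 2·X_2  [with X_4=6, X_3=-2, X_2=2]  = -12.
Change = -8 − (-12) = 4.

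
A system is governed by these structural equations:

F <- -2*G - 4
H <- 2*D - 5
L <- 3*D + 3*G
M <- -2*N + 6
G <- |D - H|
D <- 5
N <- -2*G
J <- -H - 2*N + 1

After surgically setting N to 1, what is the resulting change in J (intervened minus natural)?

-2

The intervention breaks the incoming arrows to N: N <- -2*G no longer applies, and N = 1.
H = 2*D - 5  [with D=5]  = 5
J = -H - 2*N + 1  [with H=5, N=1]  = -6
Without intervention: H = 2*D - 5  [with D=5]  = 5; G = |D - H|  [with D=5, H=5]  = 0; N = -2*G  [with G=0]  = 0; J = -H - 2*N + 1  [with H=5, N=0]  = -4.
Change = -6 − (-4) = -2.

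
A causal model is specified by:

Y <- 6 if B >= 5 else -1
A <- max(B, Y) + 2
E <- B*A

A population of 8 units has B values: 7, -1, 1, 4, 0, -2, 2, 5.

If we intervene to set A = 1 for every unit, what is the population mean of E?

do(A=1) breaks A's dependence on B. With A=1 fixed, E across the units is 7, -1, 1, 4, 0, -2, 2, 5, mean 2.

2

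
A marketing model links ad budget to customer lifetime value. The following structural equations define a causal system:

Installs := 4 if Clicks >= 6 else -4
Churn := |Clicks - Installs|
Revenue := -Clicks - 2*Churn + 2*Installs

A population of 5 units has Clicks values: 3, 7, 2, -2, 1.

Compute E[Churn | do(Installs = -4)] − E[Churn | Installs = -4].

1.2

The intervention sets Installs=-4 in all 5 units regardless of Clicks. Recomputing Churn per unit gives 7, 11, 6, 2, 5; average 6.2.
Observing Installs=-4 restricts to units where Installs's equation naturally yields -4: Clicks ∈ {3, 2, -2, 1}. In that subpopulation Churn = 7, 6, 2, 5, mean 5.
Difference = 6.2 − 5 = 1.2.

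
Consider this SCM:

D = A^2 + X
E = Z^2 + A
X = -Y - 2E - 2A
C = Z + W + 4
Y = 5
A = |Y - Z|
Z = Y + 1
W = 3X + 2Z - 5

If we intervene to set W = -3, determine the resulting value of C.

Intervening sets W = -3 and removes its equation (W = 3X + 2Z - 5).
Z = Y + 1  [with Y=5]  = 6
C = Z + W + 4  [with Z=6, W=-3]  = 7

7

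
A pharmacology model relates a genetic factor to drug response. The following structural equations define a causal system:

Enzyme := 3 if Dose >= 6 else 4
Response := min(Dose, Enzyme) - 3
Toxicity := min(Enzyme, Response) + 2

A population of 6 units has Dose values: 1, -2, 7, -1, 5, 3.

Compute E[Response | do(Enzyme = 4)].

-1.5

Every unit gets Enzyme=4 under the intervention. Response values become -2, -5, 1, -4, 1, 0; E[Response|do(Enzyme=4)] = -1.5.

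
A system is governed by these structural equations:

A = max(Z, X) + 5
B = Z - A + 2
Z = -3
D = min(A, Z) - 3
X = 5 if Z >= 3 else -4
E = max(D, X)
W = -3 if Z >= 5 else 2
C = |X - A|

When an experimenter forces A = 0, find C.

The intervention breaks the incoming arrows to A: A = max(Z, X) + 5 no longer applies, and A = 0.
X = 5 if Z >= 3 else -4  [with Z=-3]  = -4
C = |X - A|  [with X=-4, A=0]  = 4

4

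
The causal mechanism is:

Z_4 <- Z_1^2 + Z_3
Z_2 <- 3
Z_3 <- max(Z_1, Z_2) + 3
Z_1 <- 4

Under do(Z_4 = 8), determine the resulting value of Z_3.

Under do(Z_4=8), the mechanism Z_4 <- Z_1^2 + Z_3 is discarded; Z_4 is fixed at 8.
Since Z_3 is not a descendant of the intervened variable, it is unaffected.
Z_3 = max(Z_1, Z_2) + 3  [with Z_1=4, Z_2=3]  = 7

7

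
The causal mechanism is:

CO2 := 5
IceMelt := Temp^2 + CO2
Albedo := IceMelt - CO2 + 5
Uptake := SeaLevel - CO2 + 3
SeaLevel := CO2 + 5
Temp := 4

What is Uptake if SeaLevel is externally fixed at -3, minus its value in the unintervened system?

-13

The intervention breaks the incoming arrows to SeaLevel: SeaLevel := CO2 + 5 no longer applies, and SeaLevel = -3.
Uptake = SeaLevel - CO2 + 3  [with SeaLevel=-3, CO2=5]  = -5
Without intervention: SeaLevel = CO2 + 5  [with CO2=5]  = 10; Uptake = SeaLevel - CO2 + 3  [with SeaLevel=10, CO2=5]  = 8.
Change = -5 − 8 = -13.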